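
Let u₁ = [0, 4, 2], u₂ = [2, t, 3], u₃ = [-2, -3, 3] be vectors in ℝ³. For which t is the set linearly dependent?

The vectors are dependent exactly when the determinant of the matrix with rows u₁, u₂, u₃ vanishes.
Expanding, det = 4*t - 60.
Solving 4*t - 60 = 0 yields t = 15.

t = 15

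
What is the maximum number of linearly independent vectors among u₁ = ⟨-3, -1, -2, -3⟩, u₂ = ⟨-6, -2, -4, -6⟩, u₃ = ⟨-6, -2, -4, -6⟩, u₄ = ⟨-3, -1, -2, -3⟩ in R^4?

Form the matrix with u₁, u₂, u₃, u₄ as columns and reduce.
Reduction leaves 1 leading entry, giving rank 1.

1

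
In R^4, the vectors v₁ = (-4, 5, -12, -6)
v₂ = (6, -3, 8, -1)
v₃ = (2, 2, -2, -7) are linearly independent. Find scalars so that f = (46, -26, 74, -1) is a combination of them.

f = -4v₁ + 4v₂ + 3v₃

Solve the system with v₁, v₂, v₃ as columns and f as the right-hand side.
Back-substitution yields (α₁, α₂, α₃) = (-4, 4, 3).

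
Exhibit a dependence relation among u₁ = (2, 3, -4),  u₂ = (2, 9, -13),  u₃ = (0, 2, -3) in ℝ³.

u₁ - u₂ + 3u₃ = 0

Write the vectors as columns of a matrix and find a nonzero vector in its null space.
One solution (up to scaling) is (1, -1, 3).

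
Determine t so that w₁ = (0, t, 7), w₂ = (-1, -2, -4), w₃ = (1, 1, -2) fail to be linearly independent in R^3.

The set is linearly dependent precisely when det[w₁; w₂; w₃] = 0.
Expanding, det = 7 - 6*t.
This vanishes exactly when t = 7/6.

t = 7/6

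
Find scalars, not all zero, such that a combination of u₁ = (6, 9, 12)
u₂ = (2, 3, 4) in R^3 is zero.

Write the vectors as columns of a matrix and find a nonzero vector in its null space.
One solution (up to scaling) is (1, -3).

u₁ - 3u₂ = 0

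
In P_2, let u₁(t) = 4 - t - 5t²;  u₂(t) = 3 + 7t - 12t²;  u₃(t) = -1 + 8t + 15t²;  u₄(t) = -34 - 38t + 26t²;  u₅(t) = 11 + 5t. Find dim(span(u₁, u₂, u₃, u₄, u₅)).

Represent each element by its coordinate vector in ℝ³.
Apply Gaussian elimination to the matrix whose rows are u₁, u₂, u₃, u₄, u₅.
Exactly 3 pivots survive; hence the rank is 3.
(With 5 elements in a 3-dimensional space the rank is at most 3.)

dim = 3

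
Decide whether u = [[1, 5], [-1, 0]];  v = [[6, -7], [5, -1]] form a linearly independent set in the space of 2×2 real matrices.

Write each element as a coordinate vector in ℝ⁴ using {E₁₁, E₁₂, E₂₁, E₂₂}.
Place the vectors as rows of a 2×4 matrix and reduce to echelon form.
The reduction yields 2 nonzero rows, so the rank is 2.
Since rank = 2 (the number of vectors), the set is linearly independent.

linearly independent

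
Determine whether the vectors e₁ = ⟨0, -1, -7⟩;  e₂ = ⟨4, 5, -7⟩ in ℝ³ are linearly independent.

linearly independent

Place the vectors as rows of a 2×3 matrix and reduce to echelon form.
The reduction yields 2 nonzero rows, so the rank is 2.
Since rank = 2 (the number of vectors), the set is linearly independent.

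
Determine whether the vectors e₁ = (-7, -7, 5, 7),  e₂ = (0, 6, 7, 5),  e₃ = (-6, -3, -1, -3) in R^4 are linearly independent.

Row-reduce the matrix whose columns are e₁, e₂, e₃.
The reduction yields 3 nonzero rows, so the rank is 3.
Since rank = 3 (the number of vectors), the set is linearly independent.

linearly independent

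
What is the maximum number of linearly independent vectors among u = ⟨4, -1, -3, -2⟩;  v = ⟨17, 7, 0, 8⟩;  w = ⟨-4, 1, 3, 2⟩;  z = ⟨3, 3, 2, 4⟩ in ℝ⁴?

Put the 4×4 matrix [u|v|w|z] into echelon form.
Reduction leaves 2 leading entries, giving rank 2.

2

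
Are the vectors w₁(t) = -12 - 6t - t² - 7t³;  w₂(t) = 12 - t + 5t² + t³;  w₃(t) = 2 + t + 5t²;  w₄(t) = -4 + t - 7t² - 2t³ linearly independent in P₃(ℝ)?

linearly independent

Write each element as a coordinate vector in ℝ⁴ using {1, t, …, t³}.
Form the 4×4 matrix with these as columns; its determinant is -1394.
A nonzero determinant means the columns are linearly independent.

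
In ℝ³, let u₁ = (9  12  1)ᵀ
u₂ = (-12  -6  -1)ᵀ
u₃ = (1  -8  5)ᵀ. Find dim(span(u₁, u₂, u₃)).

Apply Gaussian elimination to the matrix whose rows are u₁, u₂, u₃.
Reduction leaves 3 leading entries, giving rank 3.

3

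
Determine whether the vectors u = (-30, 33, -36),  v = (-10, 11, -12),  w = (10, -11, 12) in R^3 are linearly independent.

linearly dependent

The matrix [u|v|w] has determinant 0.
A zero determinant means the columns are linearly dependent.
Indeed u - 3v = 0.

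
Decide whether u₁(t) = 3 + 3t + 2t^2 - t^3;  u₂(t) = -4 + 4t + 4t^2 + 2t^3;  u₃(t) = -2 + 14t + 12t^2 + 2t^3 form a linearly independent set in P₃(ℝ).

linearly dependent

Write each element as a coordinate vector in ℝ⁴ using {1, t, …, t^3}.
Row-reduce the matrix whose columns are u₁, u₂, u₃.
The reduction yields 2 nonzero rows, so the rank is 2.
Since rank 2 < 3, the set is linearly dependent.
Indeed 2u₁ + 2u₂ - u₃ = 0.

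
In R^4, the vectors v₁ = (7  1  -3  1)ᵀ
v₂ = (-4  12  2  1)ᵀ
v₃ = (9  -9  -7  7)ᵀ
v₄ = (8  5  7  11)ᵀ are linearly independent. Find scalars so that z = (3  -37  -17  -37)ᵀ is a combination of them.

Write z = c₁v₁ + … + c₄v₄ and equate components.
Row-reducing the augmented matrix gives the unique coefficients (c₁, …, c₄) = (3, -4, -2, -2).

z = 3v₁ - 4v₂ - 2v₃ - 2v₄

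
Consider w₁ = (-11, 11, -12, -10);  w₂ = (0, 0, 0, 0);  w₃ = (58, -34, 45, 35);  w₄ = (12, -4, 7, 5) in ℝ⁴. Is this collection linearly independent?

One of the vectors is the zero vector, so the set is linearly dependent.

linearly dependent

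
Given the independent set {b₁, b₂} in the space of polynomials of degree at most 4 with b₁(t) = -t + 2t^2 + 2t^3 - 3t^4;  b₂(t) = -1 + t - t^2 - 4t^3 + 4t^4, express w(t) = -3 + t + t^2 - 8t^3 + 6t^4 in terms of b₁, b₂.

w = 2b₁ + 3b₂

Identify each element with its coordinate vector in ℝ⁵ via {1, t, …, t^4}.
Write w = a₁b₁ + a₂b₂ and equate components.
Back-substitution yields (a₁, a₂) = (2, 3).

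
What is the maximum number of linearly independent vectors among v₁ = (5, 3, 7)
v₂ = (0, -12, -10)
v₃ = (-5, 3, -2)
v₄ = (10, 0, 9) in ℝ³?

2

Apply Gaussian elimination to the matrix whose rows are v₁, v₂, v₃, v₄.
There are 2 pivot columns, so rank = 2.
(With 4 elements in a 3-dimensional space the rank is at most 3.)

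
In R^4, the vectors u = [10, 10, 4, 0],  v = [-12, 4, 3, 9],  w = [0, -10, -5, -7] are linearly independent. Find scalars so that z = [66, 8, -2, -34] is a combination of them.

z = 3u - 3v + w

Write z = a₁u + … + a₃w and equate components.
Row-reducing the augmented matrix gives the unique coefficients (a₁, a₂, a₃) = (3, -3, 1).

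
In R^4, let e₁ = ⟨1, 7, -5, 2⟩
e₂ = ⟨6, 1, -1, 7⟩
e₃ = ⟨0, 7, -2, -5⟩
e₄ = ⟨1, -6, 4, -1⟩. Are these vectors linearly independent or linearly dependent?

Row-reduce the matrix whose columns are e₁, e₂, e₃, e₄.
The reduction yields 4 nonzero rows, so the rank is 4.
Since rank = 4 (the number of vectors), the set is linearly independent.

linearly independent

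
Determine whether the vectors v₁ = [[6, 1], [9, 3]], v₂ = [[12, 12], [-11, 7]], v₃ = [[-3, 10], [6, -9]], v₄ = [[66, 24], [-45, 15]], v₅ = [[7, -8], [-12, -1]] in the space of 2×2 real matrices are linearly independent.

Write each element as a coordinate vector in ℝ⁴ using {E₁₁, E₁₂, E₂₁, E₂₂}.
There are 5 vectors in a 4-dimensional space, so they cannot be linearly independent.

linearly dependent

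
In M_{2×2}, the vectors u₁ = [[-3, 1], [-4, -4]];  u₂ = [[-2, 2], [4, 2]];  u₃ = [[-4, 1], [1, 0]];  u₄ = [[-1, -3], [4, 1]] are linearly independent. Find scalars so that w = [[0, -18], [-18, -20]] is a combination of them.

w = 4u₁ - 4u₂ - 2u₃ + 4u₄

Identify each element with its coordinate vector in ℝ⁴ via {E₁₁, E₁₂, E₂₁, E₂₂}.
Set up the augmented matrix [u₁ | u₂ | u₃ | u₄ | w] and row-reduce.
The system has the unique solution (a₁, …, a₄) = (4, -4, -2, 4).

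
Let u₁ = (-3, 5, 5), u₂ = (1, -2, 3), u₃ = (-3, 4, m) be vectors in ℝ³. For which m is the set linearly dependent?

m = 19

Place the vectors as rows of a 3×3 matrix; dependence ⇔ determinant zero.
Expanding, det = m - 19.
Solving m - 19 = 0 yields m = 19.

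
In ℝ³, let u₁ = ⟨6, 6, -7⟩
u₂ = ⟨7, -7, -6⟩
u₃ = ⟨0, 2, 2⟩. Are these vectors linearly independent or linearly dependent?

Place the vectors as rows of a 3×3 matrix and reduce to echelon form.
The reduction yields 3 nonzero rows, so the rank is 3.
Since rank = 3 (the number of vectors), the set is linearly independent.

linearly independent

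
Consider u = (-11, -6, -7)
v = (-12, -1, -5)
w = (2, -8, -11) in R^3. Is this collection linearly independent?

Form the 3×3 matrix with these as columns; its determinant is 485.
A nonzero determinant means the columns are linearly independent.

linearly independent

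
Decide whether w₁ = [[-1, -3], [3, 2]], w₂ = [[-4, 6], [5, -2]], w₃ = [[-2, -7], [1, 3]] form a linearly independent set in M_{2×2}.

linearly independent

Write each element as a coordinate vector in ℝ⁴ using {E₁₁, E₁₂, E₂₁, E₂₂}.
Row-reduce the matrix whose columns are w₁, w₂, w₃.
The reduction yields 3 nonzero rows, so the rank is 3.
Since rank = 3 (the number of vectors), the set is linearly independent.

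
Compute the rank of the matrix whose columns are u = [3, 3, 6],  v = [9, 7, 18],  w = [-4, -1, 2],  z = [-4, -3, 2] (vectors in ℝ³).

3

Apply Gaussian elimination to the matrix whose rows are u, v, w, z.
Reduction leaves 3 leading entries, giving rank 3.
(With 4 elements in a 3-dimensional space the rank is at most 3.)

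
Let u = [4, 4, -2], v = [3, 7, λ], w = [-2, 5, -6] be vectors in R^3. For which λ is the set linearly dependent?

λ = -11/2

The vectors are dependent exactly when the determinant of the matrix with rows u, v, w vanishes.
Cofactor expansion gives det = -28*λ - 154.
Solving -28*λ - 154 = 0 yields λ = -11/2.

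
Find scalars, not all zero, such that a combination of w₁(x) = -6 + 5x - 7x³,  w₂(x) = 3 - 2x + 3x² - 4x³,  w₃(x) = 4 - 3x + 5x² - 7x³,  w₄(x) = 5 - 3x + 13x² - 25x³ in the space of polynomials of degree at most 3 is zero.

Take coordinates with respect to {1, x, …, x³}.
Row-reduce the matrix with w₁, w₂, w₃, w₄ as columns; the null space gives the coefficients.
One solution (up to scaling) is (1, 1, 2, -1).

w₁ + w₂ + 2w₃ - w₄ = 0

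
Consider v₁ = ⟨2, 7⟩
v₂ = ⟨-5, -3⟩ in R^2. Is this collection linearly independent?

linearly independent

Place the vectors as rows of a 2×2 matrix and reduce to echelon form.
The reduction yields 2 nonzero rows, so the rank is 2.
Since rank = 2 (the number of vectors), the set is linearly independent.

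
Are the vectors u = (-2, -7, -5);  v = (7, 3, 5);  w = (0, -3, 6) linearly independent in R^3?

linearly independent

Place the vectors as rows of a 3×3 matrix and reduce to echelon form.
The reduction yields 3 nonzero rows, so the rank is 3.
Since rank = 3 (the number of vectors), the set is linearly independent.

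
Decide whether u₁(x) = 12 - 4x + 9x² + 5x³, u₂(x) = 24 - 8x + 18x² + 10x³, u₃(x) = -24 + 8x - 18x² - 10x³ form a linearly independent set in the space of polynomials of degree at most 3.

Write each element as a coordinate vector in ℝ⁴ using {1, x, …, x³}.
Place the vectors as rows of a 3×4 matrix and reduce to echelon form.
The reduction yields 1 nonzero row, so the rank is 1.
Since rank 1 < 3, the set is linearly dependent.
Indeed 2u₁ - u₂ = 0.

linearly dependent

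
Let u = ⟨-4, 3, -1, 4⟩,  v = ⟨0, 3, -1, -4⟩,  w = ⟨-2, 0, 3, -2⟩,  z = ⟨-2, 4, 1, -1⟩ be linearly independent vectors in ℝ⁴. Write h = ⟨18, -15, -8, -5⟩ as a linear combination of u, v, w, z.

h = -2u + v - 2w - 3z

Since u, v, w, z are independent, the coefficients expressing h are uniquely determined by a linear system.
Row-reducing the augmented matrix gives the unique coefficients (a₁, …, a₄) = (-2, 1, -2, -3).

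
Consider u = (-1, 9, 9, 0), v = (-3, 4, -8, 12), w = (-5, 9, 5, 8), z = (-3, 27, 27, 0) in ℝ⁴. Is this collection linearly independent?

linearly dependent

One vector is a scalar multiple of another, so the set is dependent.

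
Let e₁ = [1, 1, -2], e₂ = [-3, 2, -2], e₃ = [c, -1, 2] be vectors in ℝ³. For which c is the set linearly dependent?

c = -1

The vectors are dependent exactly when the determinant of the matrix with rows e₁, e₂, e₃ vanishes.
The determinant works out to 2*c + 2.
Setting this to zero gives c = -1.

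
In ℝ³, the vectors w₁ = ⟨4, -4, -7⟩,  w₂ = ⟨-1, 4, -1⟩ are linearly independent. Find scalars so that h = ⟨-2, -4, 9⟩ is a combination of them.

Solve the system with w₁, w₂ as columns and h as the right-hand side.
The system has the unique solution (c₁, c₂) = (-1, -2).

h = -w₁ - 2w₂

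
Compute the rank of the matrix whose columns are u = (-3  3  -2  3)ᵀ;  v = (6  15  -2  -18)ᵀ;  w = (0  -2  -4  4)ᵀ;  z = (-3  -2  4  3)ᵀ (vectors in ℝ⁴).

Put the 4×4 matrix [u|v|w|z] into echelon form.
There are 3 pivot columns, so rank = 3.

3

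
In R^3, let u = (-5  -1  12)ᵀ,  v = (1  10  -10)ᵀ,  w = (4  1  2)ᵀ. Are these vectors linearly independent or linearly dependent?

linearly independent

Place the vectors as rows of a 3×3 matrix and reduce to echelon form.
The reduction yields 3 nonzero rows, so the rank is 3.
Since rank = 3 (the number of vectors), the set is linearly independent.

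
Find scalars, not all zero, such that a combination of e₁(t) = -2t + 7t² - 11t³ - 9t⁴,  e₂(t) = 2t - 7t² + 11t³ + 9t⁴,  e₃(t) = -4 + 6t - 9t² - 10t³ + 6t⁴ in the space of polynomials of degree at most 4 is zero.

Take coordinates with respect to {1, t, …, t⁴}.
Solve the homogeneous system with e₁, e₂, e₃ as columns by row-reducing the coefficient matrix.
The free variable yields coefficients (1, 1, 0) (any nonzero multiple also works).

e₁ + e₂ = 0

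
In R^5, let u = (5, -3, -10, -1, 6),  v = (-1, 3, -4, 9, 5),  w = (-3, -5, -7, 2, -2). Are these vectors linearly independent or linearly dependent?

Row-reduce the matrix whose columns are u, v, w.
The reduction yields 3 nonzero rows, so the rank is 3.
Since rank = 3 (the number of vectors), the set is linearly independent.

linearly independent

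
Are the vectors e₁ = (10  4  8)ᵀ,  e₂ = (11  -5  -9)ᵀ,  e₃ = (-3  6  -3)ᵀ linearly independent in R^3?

linearly independent

The matrix [e₁|e₂|e₃] has determinant 1338.
A nonzero determinant means the columns are linearly independent.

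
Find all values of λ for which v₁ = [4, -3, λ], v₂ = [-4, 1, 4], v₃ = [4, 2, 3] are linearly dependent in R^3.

λ = -26/3

Place the vectors as rows of a 3×3 matrix; dependence ⇔ determinant zero.
Cofactor expansion gives det = -12*λ - 104.
This vanishes exactly when λ = -26/3.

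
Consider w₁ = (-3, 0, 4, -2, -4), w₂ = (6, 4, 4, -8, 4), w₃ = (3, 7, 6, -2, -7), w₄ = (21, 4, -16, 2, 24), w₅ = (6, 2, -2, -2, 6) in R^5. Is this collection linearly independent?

linearly dependent

Row-reduce the matrix whose columns are w₁, w₂, w₃, w₄, w₅.
The reduction yields 3 nonzero rows, so the rank is 3.
Since rank 3 < 5, the set is linearly dependent.
Indeed 5w₁ - w₂ + w₄ = 0.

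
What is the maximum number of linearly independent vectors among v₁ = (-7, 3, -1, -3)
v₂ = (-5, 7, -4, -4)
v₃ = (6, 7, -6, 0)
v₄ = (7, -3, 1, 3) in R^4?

Apply Gaussian elimination to the matrix whose rows are v₁, v₂, v₃, v₄.
Reduction leaves 3 leading entries, giving rank 3.

3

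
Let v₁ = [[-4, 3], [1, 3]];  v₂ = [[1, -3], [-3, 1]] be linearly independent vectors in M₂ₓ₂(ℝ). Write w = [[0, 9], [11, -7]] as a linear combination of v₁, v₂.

Work in coordinates with respect to the standard basis {E₁₁, E₁₂, E₂₁, E₂₂}.
Solve the system with v₁, v₂ as columns and w as the right-hand side.
The system has the unique solution (c₁, c₂) = (-1, -4).

w = -v₁ - 4v₂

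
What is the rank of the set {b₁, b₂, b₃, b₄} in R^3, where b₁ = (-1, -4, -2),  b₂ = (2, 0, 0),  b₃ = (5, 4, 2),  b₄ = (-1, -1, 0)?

rank 3

Row-reduce the 4×3 matrix with these as rows.
The echelon form has 3 nonzero rows, so the rank is 3.
(With 4 elements in a 3-dimensional space the rank is at most 3.)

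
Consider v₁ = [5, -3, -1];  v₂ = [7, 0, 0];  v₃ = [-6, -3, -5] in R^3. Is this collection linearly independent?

The matrix [v₁|v₂|v₃] has determinant -84.
A nonzero determinant means the columns are linearly independent.

linearly independent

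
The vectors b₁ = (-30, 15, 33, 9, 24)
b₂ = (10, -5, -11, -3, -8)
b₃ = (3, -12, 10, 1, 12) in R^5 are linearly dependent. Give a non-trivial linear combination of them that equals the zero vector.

b₁ + 3b₂ = 0

Write the vectors as columns of a matrix and find a nonzero vector in its null space.
A generator of the null space is (1, 3, 0).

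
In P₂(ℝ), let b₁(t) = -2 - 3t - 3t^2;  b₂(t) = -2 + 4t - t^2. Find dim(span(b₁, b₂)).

Pass to coordinate vectors with respect to the basis {1, t, t^2}.
Form the matrix with b₁, b₂ as columns and reduce.
There are 2 pivot columns, so rank = 2.

dim = 2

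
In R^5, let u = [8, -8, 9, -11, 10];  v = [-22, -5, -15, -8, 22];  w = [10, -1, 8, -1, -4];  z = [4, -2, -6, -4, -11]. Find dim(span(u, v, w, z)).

Apply Gaussian elimination to the matrix whose rows are u, v, w, z.
The echelon form has 3 nonzero rows, so the rank is 3.

dim = 3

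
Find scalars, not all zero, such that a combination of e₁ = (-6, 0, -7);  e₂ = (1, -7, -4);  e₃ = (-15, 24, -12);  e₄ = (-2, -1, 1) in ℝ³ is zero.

3e₁ - 3e₂ - e₃ - 3e₄ = 0

Set up α₁e₁ + … + α₄e₄ = 0 and solve the homogeneous system.
One solution (up to scaling) is (3, -3, -1, -3).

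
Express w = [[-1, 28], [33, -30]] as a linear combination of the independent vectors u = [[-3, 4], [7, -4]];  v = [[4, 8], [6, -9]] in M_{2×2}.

Work in coordinates with respect to the standard basis {E₁₁, E₁₂, E₂₁, E₂₂}.
Solve the system with u, v as columns and w as the right-hand side.
Back-substitution yields (c₁, c₂) = (3, 2).

w = 3u + 2v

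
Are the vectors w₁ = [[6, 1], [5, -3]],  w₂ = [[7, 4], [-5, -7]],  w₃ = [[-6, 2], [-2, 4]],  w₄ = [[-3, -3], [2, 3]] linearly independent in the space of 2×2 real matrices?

linearly independent

Take coordinates with respect to the standard basis {E₁₁, E₁₂, E₂₁, E₂₂}.
Row-reduce the matrix whose columns are w₁, w₂, w₃, w₄.
The reduction yields 4 nonzero rows, so the rank is 4.
Since rank = 4 (the number of vectors), the set is linearly independent.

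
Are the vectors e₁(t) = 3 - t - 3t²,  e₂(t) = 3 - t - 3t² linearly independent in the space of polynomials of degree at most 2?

linearly dependent

Take coordinates with respect to the standard basis {1, t, t²}.
Place the vectors as rows of a 2×3 matrix and reduce to echelon form.
The reduction yields 1 nonzero row, so the rank is 1.
Since rank 1 < 2, the set is linearly dependent.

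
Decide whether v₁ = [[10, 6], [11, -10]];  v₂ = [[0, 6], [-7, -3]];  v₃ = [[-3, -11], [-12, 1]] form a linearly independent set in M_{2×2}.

linearly independent

Write each element as a coordinate vector in ℝ⁴ using {E₁₁, E₁₂, E₂₁, E₂₂}.
Row-reduce the matrix whose columns are v₁, v₂, v₃.
The reduction yields 3 nonzero rows, so the rank is 3.
Since rank = 3 (the number of vectors), the set is linearly independent.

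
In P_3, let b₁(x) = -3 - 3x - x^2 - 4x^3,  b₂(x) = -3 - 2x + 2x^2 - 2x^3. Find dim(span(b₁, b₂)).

dim = 2

Represent each element by its coordinate vector in ℝ⁴.
Form the matrix with b₁, b₂ as columns and reduce.
Reduction leaves 2 leading entries, giving rank 2.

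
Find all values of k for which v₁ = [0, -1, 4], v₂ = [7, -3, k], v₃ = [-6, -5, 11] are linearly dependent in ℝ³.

The set is linearly dependent precisely when det[v₁; v₂; v₃] = 0.
Expanding, det = 6*k - 135.
Setting this to zero gives k = 45/2.

k = 45/2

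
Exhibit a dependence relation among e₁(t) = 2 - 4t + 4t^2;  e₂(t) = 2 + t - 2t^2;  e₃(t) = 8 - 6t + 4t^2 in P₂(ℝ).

2e₁ + 2e₂ - e₃ = 0

Take coordinates with respect to {1, t, t^2}.
Write the vectors as columns of a matrix and find a nonzero vector in its null space.
One solution (up to scaling) is (2, 2, -1).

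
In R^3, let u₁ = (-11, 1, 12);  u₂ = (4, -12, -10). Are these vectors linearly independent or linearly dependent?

Place the vectors as rows of a 2×3 matrix and reduce to echelon form.
The reduction yields 2 nonzero rows, so the rank is 2.
Since rank = 2 (the number of vectors), the set is linearly independent.

linearly independent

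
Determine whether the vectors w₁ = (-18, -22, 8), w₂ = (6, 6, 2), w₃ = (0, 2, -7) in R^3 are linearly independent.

linearly dependent

Form the 3×3 matrix with these as columns; its determinant is 0.
A zero determinant means the columns are linearly dependent.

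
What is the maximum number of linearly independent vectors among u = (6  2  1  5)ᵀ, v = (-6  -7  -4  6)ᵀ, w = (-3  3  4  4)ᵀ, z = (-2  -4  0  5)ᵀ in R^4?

4

Form the matrix with u, v, w, z as columns and reduce.
Reduction leaves 4 leading entries, giving rank 4.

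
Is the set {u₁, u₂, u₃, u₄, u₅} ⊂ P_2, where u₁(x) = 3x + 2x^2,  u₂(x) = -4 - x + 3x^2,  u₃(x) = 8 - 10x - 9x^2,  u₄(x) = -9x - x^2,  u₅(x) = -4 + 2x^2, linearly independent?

linearly dependent

Take coordinates with respect to the standard basis {1, x, x^2}.
There are 5 vectors in a 3-dimensional space, so they cannot be linearly independent.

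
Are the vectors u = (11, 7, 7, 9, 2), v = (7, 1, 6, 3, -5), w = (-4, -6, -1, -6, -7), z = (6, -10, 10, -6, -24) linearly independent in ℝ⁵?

linearly dependent

Place the vectors as rows of a 4×5 matrix and reduce to echelon form.
The reduction yields 2 nonzero rows, so the rank is 2.
Since rank 2 < 4, the set is linearly dependent.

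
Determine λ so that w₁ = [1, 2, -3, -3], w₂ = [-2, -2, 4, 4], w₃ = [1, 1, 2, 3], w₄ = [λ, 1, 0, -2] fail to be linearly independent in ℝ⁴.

λ = -9

Place the vectors as rows of a 4×4 matrix; dependence ⇔ determinant zero.
Cofactor expansion gives det = -2*λ - 18.
Solving -2*λ - 18 = 0 yields λ = -9.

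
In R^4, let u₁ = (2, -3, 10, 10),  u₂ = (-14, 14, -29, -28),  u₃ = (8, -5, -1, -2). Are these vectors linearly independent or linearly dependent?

Row-reduce the matrix whose columns are u₁, u₂, u₃.
The reduction yields 2 nonzero rows, so the rank is 2.
Since rank 2 < 3, the set is linearly dependent.
Indeed 3u₁ + u₂ + u₃ = 0.

linearly dependent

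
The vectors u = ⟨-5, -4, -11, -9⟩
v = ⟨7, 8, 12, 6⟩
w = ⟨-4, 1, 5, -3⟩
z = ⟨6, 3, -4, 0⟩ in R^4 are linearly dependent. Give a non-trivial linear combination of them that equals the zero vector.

Write the vectors as columns of a matrix and find a nonzero vector in its null space.
One solution (up to scaling) is (1, 1, -1, -1).

u + v - w - z = 0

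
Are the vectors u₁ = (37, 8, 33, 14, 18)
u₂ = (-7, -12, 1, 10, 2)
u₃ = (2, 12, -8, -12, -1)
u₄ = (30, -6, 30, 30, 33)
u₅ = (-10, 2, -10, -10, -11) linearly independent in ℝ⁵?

One vector is a scalar multiple of another, so the set is dependent.

linearly dependent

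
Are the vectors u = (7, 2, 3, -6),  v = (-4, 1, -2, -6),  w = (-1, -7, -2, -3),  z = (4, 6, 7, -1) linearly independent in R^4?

Row-reduce the matrix whose columns are u, v, w, z.
The reduction yields 4 nonzero rows, so the rank is 4.
Since rank = 4 (the number of vectors), the set is linearly independent.

linearly independent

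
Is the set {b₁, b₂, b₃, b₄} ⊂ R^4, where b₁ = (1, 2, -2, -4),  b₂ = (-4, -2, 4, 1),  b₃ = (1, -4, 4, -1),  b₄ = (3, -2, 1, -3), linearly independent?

Form the 4×4 matrix with these as columns; its determinant is -12.
A nonzero determinant means the columns are linearly independent.

linearly independent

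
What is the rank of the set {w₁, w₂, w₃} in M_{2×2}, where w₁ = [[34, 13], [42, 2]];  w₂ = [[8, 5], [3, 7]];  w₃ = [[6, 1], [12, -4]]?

rank 2

Represent each element by its coordinate vector in ℝ⁴.
Form the matrix with w₁, w₂, w₃ as columns and reduce.
There are 2 pivot columns, so rank = 2.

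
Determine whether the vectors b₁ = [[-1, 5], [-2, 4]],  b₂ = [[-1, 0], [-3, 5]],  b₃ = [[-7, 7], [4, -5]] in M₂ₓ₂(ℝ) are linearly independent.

Take coordinates with respect to the standard basis {E₁₁, E₁₂, E₂₁, E₂₂}.
Row-reduce the matrix whose columns are b₁, b₂, b₃.
The reduction yields 3 nonzero rows, so the rank is 3.
Since rank = 3 (the number of vectors), the set is linearly independent.

linearly independent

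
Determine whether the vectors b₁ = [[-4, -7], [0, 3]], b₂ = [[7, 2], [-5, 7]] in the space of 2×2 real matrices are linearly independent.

Take coordinates with respect to the standard basis {E₁₁, E₁₂, E₂₁, E₂₂}.
Row-reduce the matrix whose columns are b₁, b₂.
The reduction yields 2 nonzero rows, so the rank is 2.
Since rank = 2 (the number of vectors), the set is linearly independent.

linearly independent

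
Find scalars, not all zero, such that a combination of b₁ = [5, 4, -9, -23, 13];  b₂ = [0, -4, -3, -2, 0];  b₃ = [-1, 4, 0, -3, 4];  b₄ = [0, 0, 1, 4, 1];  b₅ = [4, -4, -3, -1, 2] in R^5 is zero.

Set up α₁b₁ + … + α₅b₅ = 0 and solve the homogeneous system.
One solution (up to scaling) is (1, 0, -3, 3, -2).

b₁ - 3b₃ + 3b₄ - 2b₅ = 0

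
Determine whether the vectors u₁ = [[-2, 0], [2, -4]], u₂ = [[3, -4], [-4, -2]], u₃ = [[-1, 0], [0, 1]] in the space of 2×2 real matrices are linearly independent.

linearly independent

Take coordinates with respect to the standard basis {E₁₁, E₁₂, E₂₁, E₂₂}.
Row-reduce the matrix whose columns are u₁, u₂, u₃.
The reduction yields 3 nonzero rows, so the rank is 3.
Since rank = 3 (the number of vectors), the set is linearly independent.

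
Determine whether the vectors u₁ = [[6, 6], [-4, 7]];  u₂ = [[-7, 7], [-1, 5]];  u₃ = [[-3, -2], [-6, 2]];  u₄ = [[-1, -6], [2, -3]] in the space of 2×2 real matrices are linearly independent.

linearly independent

Take coordinates with respect to the standard basis {E₁₁, E₁₂, E₂₁, E₂₂}.
Form the 4×4 matrix with these as columns; its determinant is -1566.
A nonzero determinant means the columns are linearly independent.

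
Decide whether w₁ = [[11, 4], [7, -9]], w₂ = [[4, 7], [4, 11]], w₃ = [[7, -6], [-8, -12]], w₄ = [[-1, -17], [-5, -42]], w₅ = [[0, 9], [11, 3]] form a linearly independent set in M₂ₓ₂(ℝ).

Write each element as a coordinate vector in ℝ⁴ using {E₁₁, E₁₂, E₂₁, E₂₂}.
There are 5 vectors in a 4-dimensional space, so they cannot be linearly independent.

linearly dependent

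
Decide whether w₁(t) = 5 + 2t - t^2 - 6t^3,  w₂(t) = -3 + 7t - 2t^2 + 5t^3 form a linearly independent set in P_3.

Write each element as a coordinate vector in ℝ⁴ using {1, t, …, t^3}.
Place the vectors as rows of a 2×4 matrix and reduce to echelon form.
The reduction yields 2 nonzero rows, so the rank is 2.
Since rank = 2 (the number of vectors), the set is linearly independent.

linearly independent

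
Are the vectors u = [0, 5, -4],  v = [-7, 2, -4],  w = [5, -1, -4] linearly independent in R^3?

linearly independent

Form the 3×3 matrix with these as columns; its determinant is -228.
A nonzero determinant means the columns are linearly independent.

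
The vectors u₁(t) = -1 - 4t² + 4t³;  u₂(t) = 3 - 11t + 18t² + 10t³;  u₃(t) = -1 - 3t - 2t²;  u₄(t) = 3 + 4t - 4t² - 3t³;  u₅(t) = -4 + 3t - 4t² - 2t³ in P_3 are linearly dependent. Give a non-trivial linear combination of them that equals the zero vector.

u₂ + u₃ + 2u₄ + 2u₅ = 0

Pass to coordinate vectors relative to the basis {1, t, …, t³}.
Write the vectors as columns of a matrix and find a nonzero vector in its null space.
A generator of the null space is (0, 1, 1, 2, 2).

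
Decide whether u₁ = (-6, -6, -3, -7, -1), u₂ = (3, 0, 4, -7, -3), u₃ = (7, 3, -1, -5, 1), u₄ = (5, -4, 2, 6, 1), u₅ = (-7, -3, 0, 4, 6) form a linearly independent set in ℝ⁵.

Row-reduce the matrix whose columns are u₁, u₂, u₃, u₄, u₅.
The reduction yields 5 nonzero rows, so the rank is 5.
Since rank = 5 (the number of vectors), the set is linearly independent.

linearly independent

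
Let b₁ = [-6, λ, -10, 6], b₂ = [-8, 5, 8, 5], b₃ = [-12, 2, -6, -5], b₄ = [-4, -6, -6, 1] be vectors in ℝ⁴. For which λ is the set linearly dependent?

The set is linearly dependent precisely when det[b₁; b₂; b₃; b₄] = 0.
Cofactor expansion gives det = -784*λ - 11368.
Solving -784*λ - 11368 = 0 yields λ = -29/2.

λ = -29/2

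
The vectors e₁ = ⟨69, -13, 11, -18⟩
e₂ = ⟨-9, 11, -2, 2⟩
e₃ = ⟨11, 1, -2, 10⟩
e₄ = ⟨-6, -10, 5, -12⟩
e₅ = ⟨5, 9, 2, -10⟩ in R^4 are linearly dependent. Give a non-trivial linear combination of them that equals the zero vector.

e₁ + 3e₂ - 3e₃ - e₄ - 3e₅ = 0

Set up α₁e₁ + … + α₅e₅ = 0 and solve the homogeneous system.
One solution (up to scaling) is (1, 3, -3, -1, -3).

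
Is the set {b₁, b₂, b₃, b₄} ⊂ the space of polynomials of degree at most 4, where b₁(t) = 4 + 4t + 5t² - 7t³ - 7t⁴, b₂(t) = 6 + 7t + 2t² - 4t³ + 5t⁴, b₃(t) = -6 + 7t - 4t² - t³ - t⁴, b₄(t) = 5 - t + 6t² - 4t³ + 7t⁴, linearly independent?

Write each element as a coordinate vector in ℝ⁵ using {1, t, …, t⁴}.
Row-reduce the matrix whose columns are b₁, b₂, b₃, b₄.
The reduction yields 4 nonzero rows, so the rank is 4.
Since rank = 4 (the number of vectors), the set is linearly independent.

linearly independent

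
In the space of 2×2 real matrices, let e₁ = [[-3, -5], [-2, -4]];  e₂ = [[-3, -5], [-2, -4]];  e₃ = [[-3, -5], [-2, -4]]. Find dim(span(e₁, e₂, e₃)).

Represent each element by its coordinate vector in ℝ⁴.
Apply Gaussian elimination to the matrix whose rows are e₁, e₂, e₃.
The echelon form has 1 nonzero row, so the rank is 1.

dim = 1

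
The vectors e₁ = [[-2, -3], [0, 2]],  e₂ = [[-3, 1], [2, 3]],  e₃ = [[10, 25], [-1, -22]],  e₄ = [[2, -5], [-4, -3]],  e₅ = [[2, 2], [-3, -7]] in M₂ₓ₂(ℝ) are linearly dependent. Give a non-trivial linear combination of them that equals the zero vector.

Pass to coordinate vectors relative to the basis {E₁₁, E₁₂, E₂₁, E₂₂}.
Write the vectors as columns of a matrix and find a nonzero vector in its null space.
The free variable yields coefficients (2, 2, 1, 3, -3) (any nonzero multiple also works).

2e₁ + 2e₂ + e₃ + 3e₄ - 3e₅ = 0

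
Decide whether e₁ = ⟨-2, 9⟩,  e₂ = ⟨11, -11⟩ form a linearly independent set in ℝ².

linearly independent

Form the 2×2 matrix with these as columns; its determinant is -77.
A nonzero determinant means the columns are linearly independent.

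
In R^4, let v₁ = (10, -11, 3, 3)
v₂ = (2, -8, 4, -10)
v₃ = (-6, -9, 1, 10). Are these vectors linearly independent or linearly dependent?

Row-reduce the matrix whose columns are v₁, v₂, v₃.
The reduction yields 3 nonzero rows, so the rank is 3.
Since rank = 3 (the number of vectors), the set is linearly independent.

linearly independent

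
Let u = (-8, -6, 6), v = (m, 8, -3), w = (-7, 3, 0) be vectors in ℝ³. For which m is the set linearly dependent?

m = -23/3

The set is linearly dependent precisely when det[u; v; w] = 0.
Cofactor expansion gives det = 18*m + 138.
This vanishes exactly when m = -23/3.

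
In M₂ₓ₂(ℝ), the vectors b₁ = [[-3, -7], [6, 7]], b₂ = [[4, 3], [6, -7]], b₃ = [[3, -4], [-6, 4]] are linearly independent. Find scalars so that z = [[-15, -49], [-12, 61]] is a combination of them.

Identify each element with its coordinate vector in ℝ⁴ via {E₁₁, E₁₂, E₂₁, E₂₂}.
Solve the system with b₁, b₂, b₃ as columns and z as the right-hand side.
Row-reducing the augmented matrix gives the unique coefficients (a₁, a₂, a₃) = (4, -3, 3).

z = 4b₁ - 3b₂ + 3b₃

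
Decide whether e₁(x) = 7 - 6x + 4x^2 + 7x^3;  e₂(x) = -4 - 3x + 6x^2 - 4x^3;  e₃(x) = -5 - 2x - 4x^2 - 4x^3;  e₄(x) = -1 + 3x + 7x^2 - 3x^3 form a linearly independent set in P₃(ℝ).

Take coordinates with respect to the standard basis {1, x, …, x^3}.
Place the vectors as rows of a 4×4 matrix and reduce to echelon form.
The reduction yields 4 nonzero rows, so the rank is 4.
Since rank = 4 (the number of vectors), the set is linearly independent.

linearly independent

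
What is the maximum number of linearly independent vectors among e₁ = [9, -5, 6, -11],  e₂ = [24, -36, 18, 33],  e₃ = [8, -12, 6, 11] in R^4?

2

Apply Gaussian elimination to the matrix whose rows are e₁, e₂, e₃.
The echelon form has 2 nonzero rows, so the rank is 2.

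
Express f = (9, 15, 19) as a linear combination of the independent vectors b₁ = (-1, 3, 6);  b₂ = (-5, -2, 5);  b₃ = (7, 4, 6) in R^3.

Since b₁, b₂, b₃ are independent, the coefficients expressing f are uniquely determined by a linear system.
Row-reducing the augmented matrix gives the unique coefficients (a₁, a₂, a₃) = (3, -1, 1).

f = 3b₁ - b₂ + b₃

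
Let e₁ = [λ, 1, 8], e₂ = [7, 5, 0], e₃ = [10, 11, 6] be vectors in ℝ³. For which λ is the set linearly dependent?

The vectors are dependent exactly when the determinant of the matrix with rows e₁, e₂, e₃ vanishes.
Expanding, det = 30*λ + 174.
This vanishes exactly when λ = -29/5.

λ = -29/5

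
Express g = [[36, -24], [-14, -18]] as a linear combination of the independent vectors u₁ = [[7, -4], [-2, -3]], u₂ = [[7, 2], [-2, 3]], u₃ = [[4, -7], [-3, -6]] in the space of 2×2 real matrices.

g = 3u₁ + u₂ + 2u₃

Work in coordinates with respect to the standard basis {E₁₁, E₁₂, E₂₁, E₂₂}.
Solve the system with u₁, u₂, u₃ as columns and g as the right-hand side.
Back-substitution yields (α₁, α₂, α₃) = (3, 1, 2).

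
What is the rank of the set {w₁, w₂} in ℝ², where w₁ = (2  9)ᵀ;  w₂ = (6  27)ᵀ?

Form the matrix with w₁, w₂ as columns and reduce.
Reduction leaves 1 leading entry, giving rank 1.

rank 1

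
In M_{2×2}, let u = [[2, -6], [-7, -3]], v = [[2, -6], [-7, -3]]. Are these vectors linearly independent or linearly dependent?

Write each element as a coordinate vector in ℝ⁴ using {E₁₁, E₁₂, E₂₁, E₂₂}.
Two of the vectors are equal, giving an immediate dependence.

linearly dependent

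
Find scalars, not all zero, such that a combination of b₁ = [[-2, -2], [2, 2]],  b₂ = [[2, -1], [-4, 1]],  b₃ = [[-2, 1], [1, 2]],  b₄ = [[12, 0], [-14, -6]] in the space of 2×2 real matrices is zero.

2b₁ - 2b₂ + 2b₃ + b₄ = 0

Pass to coordinate vectors relative to the basis {E₁₁, E₁₂, E₂₁, E₂₂}.
Write the vectors as columns of a matrix and find a nonzero vector in its null space.
One solution (up to scaling) is (2, -2, 2, 1).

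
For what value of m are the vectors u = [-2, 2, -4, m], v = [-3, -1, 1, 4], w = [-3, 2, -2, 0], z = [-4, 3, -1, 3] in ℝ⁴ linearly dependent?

Place the vectors as rows of a 4×4 matrix; dependence ⇔ determinant zero.
The determinant works out to 18*m + 78.
Setting this to zero gives m = -13/3.

m = -13/3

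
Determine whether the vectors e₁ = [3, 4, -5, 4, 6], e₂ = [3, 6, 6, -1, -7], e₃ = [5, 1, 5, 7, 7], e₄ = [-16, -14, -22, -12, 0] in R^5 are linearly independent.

Row-reduce the matrix whose columns are e₁, e₂, e₃, e₄.
The reduction yields 3 nonzero rows, so the rank is 3.
Since rank 3 < 4, the set is linearly dependent.
Indeed 2e₂ + 2e₃ + e₄ = 0.

linearly dependent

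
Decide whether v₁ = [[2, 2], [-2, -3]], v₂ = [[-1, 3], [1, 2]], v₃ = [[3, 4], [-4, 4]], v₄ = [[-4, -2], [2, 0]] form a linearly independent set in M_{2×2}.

linearly independent

Take coordinates with respect to the standard basis {E₁₁, E₁₂, E₂₁, E₂₂}.
Row-reduce the matrix whose columns are v₁, v₂, v₃, v₄.
The reduction yields 4 nonzero rows, so the rank is 4.
Since rank = 4 (the number of vectors), the set is linearly independent.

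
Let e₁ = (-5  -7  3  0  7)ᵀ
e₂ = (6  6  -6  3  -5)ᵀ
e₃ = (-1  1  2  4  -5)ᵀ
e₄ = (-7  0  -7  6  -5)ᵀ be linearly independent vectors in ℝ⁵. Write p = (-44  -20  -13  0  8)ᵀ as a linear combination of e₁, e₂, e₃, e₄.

Solve the system with e₁, e₂, e₃, e₄ as columns and p as the right-hand side.
Back-substitution yields (c₁, …, c₄) = (-1, -4, -3, 4).

p = -e₁ - 4e₂ - 3e₃ + 4e₄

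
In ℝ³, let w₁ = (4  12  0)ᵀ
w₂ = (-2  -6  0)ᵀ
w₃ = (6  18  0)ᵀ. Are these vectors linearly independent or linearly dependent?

linearly dependent

One vector is a scalar multiple of another, so the set is dependent.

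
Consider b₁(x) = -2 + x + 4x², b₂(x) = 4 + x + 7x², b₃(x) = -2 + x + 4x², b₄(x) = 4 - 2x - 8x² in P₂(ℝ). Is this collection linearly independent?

Write each element as a coordinate vector in ℝ³ using {1, x, x²}.
There are 4 vectors in a 3-dimensional space, so they cannot be linearly independent.

linearly dependent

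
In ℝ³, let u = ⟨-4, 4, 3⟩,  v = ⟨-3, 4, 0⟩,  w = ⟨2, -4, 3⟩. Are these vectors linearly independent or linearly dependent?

linearly dependent

Row-reduce the matrix whose columns are u, v, w.
The reduction yields 2 nonzero rows, so the rank is 2.
Since rank 2 < 3, the set is linearly dependent.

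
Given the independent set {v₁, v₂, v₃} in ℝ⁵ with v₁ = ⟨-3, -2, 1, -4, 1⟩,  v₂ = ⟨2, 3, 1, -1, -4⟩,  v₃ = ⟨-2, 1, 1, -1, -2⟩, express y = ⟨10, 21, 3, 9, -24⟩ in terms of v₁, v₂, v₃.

Solve the system with v₁, v₂, v₃ as columns and y as the right-hand side.
The system has the unique solution (a₁, a₂, a₃) = (-4, 3, 4).

y = -4v₁ + 3v₂ + 4v₃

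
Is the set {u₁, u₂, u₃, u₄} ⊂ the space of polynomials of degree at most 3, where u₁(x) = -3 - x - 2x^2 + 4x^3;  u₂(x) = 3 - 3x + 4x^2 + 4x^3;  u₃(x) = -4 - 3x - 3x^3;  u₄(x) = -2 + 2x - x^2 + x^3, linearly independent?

Take coordinates with respect to the standard basis {1, x, …, x^3}.
The matrix [u₁|u₂|u₃|u₄] has determinant 314.
A nonzero determinant means the columns are linearly independent.

linearly independent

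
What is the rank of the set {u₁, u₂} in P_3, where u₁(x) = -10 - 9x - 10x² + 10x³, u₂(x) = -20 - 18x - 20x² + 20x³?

1

Use coordinates relative to {1, x, …, x³}.
Form the matrix with u₁, u₂ as columns and reduce.
There is 1 pivot column, so rank = 1.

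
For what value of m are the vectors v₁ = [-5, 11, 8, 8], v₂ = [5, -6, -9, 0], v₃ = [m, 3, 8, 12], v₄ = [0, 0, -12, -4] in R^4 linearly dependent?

m = 5/3

Place the vectors as rows of a 4×4 matrix; dependence ⇔ determinant zero.
Expanding, det = 780*m - 1300.
Setting this to zero gives m = 5/3.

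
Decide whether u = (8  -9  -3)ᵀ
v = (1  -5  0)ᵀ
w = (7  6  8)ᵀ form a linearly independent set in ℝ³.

Place the vectors as rows of a 3×3 matrix and reduce to echelon form.
The reduction yields 3 nonzero rows, so the rank is 3.
Since rank = 3 (the number of vectors), the set is linearly independent.

linearly independent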